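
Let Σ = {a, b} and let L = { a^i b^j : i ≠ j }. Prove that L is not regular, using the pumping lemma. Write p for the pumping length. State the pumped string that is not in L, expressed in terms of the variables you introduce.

Suppose for contradiction that L is regular, and let p be the pumping length.
Choose w = a^p b^{p+p!}. Since p ≠ p+p!, w ∈ L; and |w| ≥ p.
The pumping lemma gives a decomposition w = xyz where |xy| ≤ p and |y| > 0.
Because |xy| ≤ p and w begins with p copies of a, we have y = a^k with 1 ≤ k ≤ p.
Since 1 ≤ k ≤ p, k divides p!; set t = 1 + p!/k. Then xy^t z has p + (p!/k)·k = p + p! copies of a. Now the a-count equals the b-count, so i ≠ j fails. So xy^t z = a^{p+p!} b^{p+p!} ∉ L.
Contradiction. Therefore L is not regular.

a^{p+p!} b^{p+p!}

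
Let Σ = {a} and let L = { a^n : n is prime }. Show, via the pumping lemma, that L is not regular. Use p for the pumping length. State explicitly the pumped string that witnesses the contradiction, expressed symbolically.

Suppose for contradiction that L is regular, and let p be the pumping length.
Let q be a prime with q ≥ p+2 (infinitely many primes exist), and take w = a^q ∈ L with |w| = q ≥ p.
Write w = xyz as guaranteed by the lemma, with |xy| ≤ p and |y| ≥ 1.
Then y = a^k for some k with 1 ≤ k ≤ p.
Since 1 ≤ k ≤ p, |xz| = q-k. Pump with i = q+1: |xy^{q+1}z| = (q-k)+(q+1)k = q+qk = q(1+k), which is composite (both factors ≥ 2). So xy^{q+1}z = a^{q(1+k)} ∉ L.
This contradicts the pumping lemma, so L is not regular.

a^{q(1+k)}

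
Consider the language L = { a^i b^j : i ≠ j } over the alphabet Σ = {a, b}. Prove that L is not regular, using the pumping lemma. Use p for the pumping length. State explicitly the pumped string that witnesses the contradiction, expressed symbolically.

a^{p+p!} b^{p+p!}

Assume L is regular; let p be its pumping constant.
Choose w = a^p b^{p+p!}. Since p ≠ p+p!, w ∈ L; and |w| ≥ p.
By the pumping lemma, w = xyz with |xy| ≤ p and |y| ≥ 1.
The first p characters of w are a's, so xy (and hence y) consists only of a's. Write y = a^k, 1 ≤ k ≤ p.
Since 1 ≤ k ≤ p, k divides p!; set t = 1 + p!/k. Then xy^t z has p + (p!/k)·k = p + p! copies of a. Now the a-count equals the b-count, so i ≠ j fails. So xy^t z = a^{p+p!} b^{p+p!} ∉ L.
Contradiction. Therefore L is not regular.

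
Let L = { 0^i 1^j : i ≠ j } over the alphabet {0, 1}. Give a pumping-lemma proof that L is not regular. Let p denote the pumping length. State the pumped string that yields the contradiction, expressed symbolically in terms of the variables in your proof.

Assume L is regular; let p be its pumping constant.
Choose w = 0^p 1^{p+p!}. Since p ≠ p+p!, w ∈ L; and |w| ≥ p.
Write w = xyz as guaranteed by the lemma, with |xy| ≤ p and |y| ≥ 1.
The first p characters of w are 0's, so xy (and hence y) consists only of 0's. Write y = 0^k, 1 ≤ k ≤ p.
Since 1 ≤ k ≤ p, k divides p!; set t = 1 + p!/k. Then xy^t z has p + (p!/k)·k = p + p! copies of 0. Now the 0-count equals the 1-count, so i ≠ j fails. So xy^t z = 0^{p+p!} 1^{p+p!} ∉ L.
This is a contradiction; hence L is not regular.

0^{p+p!} 1^{p+p!}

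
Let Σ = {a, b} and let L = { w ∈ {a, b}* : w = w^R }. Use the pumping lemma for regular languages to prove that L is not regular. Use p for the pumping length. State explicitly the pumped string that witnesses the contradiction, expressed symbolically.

Toward a contradiction, assume L is regular with pumping length p.
Take w = a^p b a^p, a palindrome of length 2p+1 ≥ p.
By the pumping lemma, w = xyz with |xy| ≤ p and y is nonempty.
Since the first p symbols of w are all a's and |xy| ≤ p, y lies entirely in the leading a-block: y = a^k for some k with 1 ≤ k ≤ p.
Pump with i = 2: xy^2z = a^{p+k} b a^p. Its reverse is a^p b a^{p+k}, which differs from xy^2z since k ≥ 1. So xy^2z is not a palindrome and xy^2z ∉ L.
This contradicts the pumping lemma, so L is not regular.

a^{p+k} b a^p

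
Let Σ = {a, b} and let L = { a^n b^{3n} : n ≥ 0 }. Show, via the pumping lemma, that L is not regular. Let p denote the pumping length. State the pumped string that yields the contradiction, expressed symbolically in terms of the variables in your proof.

a^{p+k} b^{3p}

Suppose for contradiction that L is regular, and let p be the pumping length.
Choose w = a^p b^{3p}, which is in L with |w| = 4p ≥ p.
Write w = xyz as guaranteed by the lemma, with |xy| ≤ p and |y| ≥ 1.
Because |xy| ≤ p and w begins with p copies of a, we have y = a^k with 1 ≤ k ≤ p.
Pump with i = 2: xy^2z = a^{p+k} b^{3p}. For this to lie in L we would need 3p = 3(p+k), which forces k = 0. But k ≥ 1, so xy^2z ∉ L.
This contradicts the pumping lemma, so L is not regular.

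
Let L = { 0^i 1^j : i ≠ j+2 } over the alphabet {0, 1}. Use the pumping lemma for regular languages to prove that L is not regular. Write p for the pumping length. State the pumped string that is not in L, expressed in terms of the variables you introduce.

Assume L is regular; let p be its pumping constant.
Choose w = 0^p 1^{p+p!-2}. Since p ≠ (p+p!-2)+2 = p+p!, w ∈ L; and |w| ≥ p.
The pumping lemma gives a decomposition w = xyz where |xy| ≤ p and y is nonempty.
Since the first p symbols of w are all 0's and |xy| ≤ p, y lies entirely in the leading 0-block: y = 0^k for some k with 1 ≤ k ≤ p.
Since 1 ≤ k ≤ p, k divides p!; set t = 1 + p!/k. Then xy^t z has p + (p!/k)·k = p + p! copies of 0. Now the 0-count is p+p! and (1-count)+2 = (p+p!-2)+2 = p+p!, so i ≠ j+2 fails. So xy^t z = 0^{p+p!} 1^{p+p!-2} ∉ L.
This contradicts the pumping lemma, so L is not regular.

0^{p+p!} 1^{p+p!-2}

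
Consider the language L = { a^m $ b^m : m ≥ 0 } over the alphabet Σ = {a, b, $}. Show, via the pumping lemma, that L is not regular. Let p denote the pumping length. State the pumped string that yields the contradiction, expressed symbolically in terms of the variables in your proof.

a^{p+k} $ b^p

Suppose for contradiction that L is regular, and let p be the pumping length.
Take w = a^p $ b^p ∈ L with |w| = 2p+1 ≥ p.
Write w = xyz as guaranteed by the lemma, with |xy| ≤ p and |y| ≥ 1.
Because |xy| ≤ p and w begins with p copies of a, we have y = a^k with 1 ≤ k ≤ p.
Pump with i = 2: xy^2z = a^{p+k} $ b^p, which would require p+k = p. But k ≥ 1, so xy^2z ∉ L.
This is a contradiction; hence L is not regular.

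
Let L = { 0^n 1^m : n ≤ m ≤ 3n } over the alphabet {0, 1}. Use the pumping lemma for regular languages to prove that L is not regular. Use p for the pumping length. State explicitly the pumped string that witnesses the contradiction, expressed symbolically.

Assume L is regular; let p be its pumping constant.
Take w = 0^p 1^p ∈ L (since p ≤ p ≤ 3p), with |w| = 2p ≥ p.
Write w = xyz as guaranteed by the lemma, with |xy| ≤ p and |y| > 0.
The first p characters of w are 0's, so xy (and hence y) consists only of 0's. Write y = 0^k, 1 ≤ k ≤ p.
Pump with i = 2: xy^2z = 0^{p+k} 1^p. Now n = p+k > p = m, so the condition n ≤ m fails. Thus xy^2z ∉ L.
Contradiction. Therefore L is not regular.

0^{p+k} 1^p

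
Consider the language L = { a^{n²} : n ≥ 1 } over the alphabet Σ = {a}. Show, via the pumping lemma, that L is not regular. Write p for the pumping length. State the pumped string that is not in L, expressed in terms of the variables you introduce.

Assume L is regular; let p be its pumping constant.
Take w = a^{p²} ∈ L with |w| = p² ≥ p.
Write w = xyz as guaranteed by the lemma, with |xy| ≤ p and |y| > 0.
Then y = a^k for some k with 1 ≤ k ≤ p.
Pump with i = 2: xy^2z = a^{p²+k}. Since 1 ≤ k ≤ p, p² < p²+k ≤ p²+p < (p+1)², so p²+k lies strictly between consecutive squares and is not a perfect square. So xy^2z ∉ L.
This is a contradiction; hence L is not regular.

a^{p²+k}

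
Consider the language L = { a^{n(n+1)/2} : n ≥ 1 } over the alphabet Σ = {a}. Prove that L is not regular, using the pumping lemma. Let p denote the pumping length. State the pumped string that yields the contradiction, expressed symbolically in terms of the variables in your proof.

a^{p(p+1)/2+k}

Suppose for contradiction that L is regular, and let p be the pumping length.
Take w = a^{p(p+1)/2} ∈ L with |w| = p(p+1)/2 ≥ p.
The pumping lemma gives a decomposition w = xyz where |xy| ≤ p and |y| ≥ 1.
Then y = a^k for some k with 1 ≤ k ≤ p.
Pump with i = 2: xy^2z = a^{p(p+1)/2+k}. Since 1 ≤ k ≤ p, p(p+1)/2 < p(p+1)/2+k ≤ p(p+1)/2+p < (p+1)(p+2)/2, so p(p+1)/2+k is strictly between consecutive triangular numbers. So xy^2z ∉ L.
This contradicts the pumping lemma, so L is not regular.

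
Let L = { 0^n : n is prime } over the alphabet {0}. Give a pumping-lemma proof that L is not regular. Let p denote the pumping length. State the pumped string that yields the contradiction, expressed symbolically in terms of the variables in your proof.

0^{q(1+k)}

Assume L is regular. Let p be the pumping length given by the pumping lemma.
Let q be a prime with q ≥ p+2 (infinitely many primes exist), and take w = 0^q ∈ L with |w| = q ≥ p.
The pumping lemma gives a decomposition w = xyz where |xy| ≤ p and |y| ≥ 1.
Then y = 0^k for some k with 1 ≤ k ≤ p.
Since 1 ≤ k ≤ p, |xz| = q-k. Pump with i = q+1: |xy^{q+1}z| = (q-k)+(q+1)k = q+qk = q(1+k), which is composite (both factors ≥ 2). So xy^{q+1}z = 0^{q(1+k)} ∉ L.
Contradiction. Therefore L is not regular.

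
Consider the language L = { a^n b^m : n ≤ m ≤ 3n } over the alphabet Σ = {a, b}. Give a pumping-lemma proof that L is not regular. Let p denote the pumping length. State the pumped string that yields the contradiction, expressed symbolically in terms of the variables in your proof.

Suppose for contradiction that L is regular, and let p be the pumping length.
Take w = a^p b^p ∈ L (since p ≤ p ≤ 3p), with |w| = 2p ≥ p.
Write w = xyz as guaranteed by the lemma, with |xy| ≤ p and |y| > 0.
Since the first p symbols of w are all a's and |xy| ≤ p, y lies entirely in the leading a-block: y = a^k for some k with 1 ≤ k ≤ p.
Pump with i = 2: xy^2z = a^{p+k} b^p. Now n = p+k > p = m, so the condition n ≤ m fails. Thus xy^2z ∉ L.
This is a contradiction; hence L is not regular.

a^{p+k} b^p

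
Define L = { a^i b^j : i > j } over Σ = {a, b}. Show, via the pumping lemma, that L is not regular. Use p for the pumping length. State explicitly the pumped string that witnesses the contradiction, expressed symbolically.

Assume L is regular. Let p be the pumping length given by the pumping lemma.
Choose w = a^{p+1} b^p ∈ L, with |w| = 2p+1 ≥ p.
The pumping lemma gives a decomposition w = xyz where |xy| ≤ p and |y| ≥ 1.
Since the first p symbols of w are all a's and |xy| ≤ p, y lies entirely in the leading a-block: y = a^k for some k with 1 ≤ k ≤ p.
Consider xy^0z = xz = a^{p+1-k} b^p. Since k ≥ 1, the a-count p+1-k is at most p, so i > j fails; thus xz ∉ L.
This is a contradiction; hence L is not regular.

a^{p+1-k} b^p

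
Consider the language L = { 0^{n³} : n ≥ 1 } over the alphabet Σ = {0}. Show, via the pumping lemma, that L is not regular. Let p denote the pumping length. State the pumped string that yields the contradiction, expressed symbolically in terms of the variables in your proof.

0^{p³+k}

Toward a contradiction, assume L is regular with pumping length p.
Take w = 0^{p³} ∈ L with |w| = p³ ≥ p.
Write w = xyz as guaranteed by the lemma, with |xy| ≤ p and |y| ≥ 1.
Then y = 0^k for some k with 1 ≤ k ≤ p.
Pump with i = 2: xy^2z = 0^{p³+k}. Since 1 ≤ k ≤ p, p³ < p³+k ≤ p³+p < p³+3p²+3p+1 = (p+1)³, so p³+k is not a perfect cube. So xy^2z ∉ L.
This contradicts the pumping lemma, so L is not regular.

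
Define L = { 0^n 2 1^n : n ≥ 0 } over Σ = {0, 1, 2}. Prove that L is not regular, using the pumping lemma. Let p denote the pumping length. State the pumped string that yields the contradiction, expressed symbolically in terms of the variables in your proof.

Assume L is regular; let p be its pumping constant.
Take w = 0^p 2 1^p ∈ L with |w| = 2p+1 ≥ p.
The pumping lemma gives a decomposition w = xyz where |xy| ≤ p and |y| ≥ 1.
The first p characters of w are 0's, so xy (and hence y) consists only of 0's. Write y = 0^k, 1 ≤ k ≤ p.
Pump with i = 2: xy^2z = 0^{p+k} 2 1^p, which would require p+k = p. But k ≥ 1, so xy^2z ∉ L.
Contradiction. Therefore L is not regular.

0^{p+k} 2 1^p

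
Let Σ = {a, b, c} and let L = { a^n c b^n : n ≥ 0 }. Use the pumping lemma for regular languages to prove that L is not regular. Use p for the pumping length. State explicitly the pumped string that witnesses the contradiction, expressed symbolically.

Toward a contradiction, assume L is regular with pumping length p.
Take w = a^p c b^p ∈ L with |w| = 2p+1 ≥ p.
Write w = xyz as guaranteed by the lemma, with |xy| ≤ p and |y| > 0.
Because |xy| ≤ p and w begins with p copies of a, we have y = a^k with 1 ≤ k ≤ p.
Pump with i = 2: xy^2z = a^{p+k} c b^p, which would require p+k = p. But k ≥ 1, so xy^2z ∉ L.
This contradicts the pumping lemma, so L is not regular.

a^{p+k} c b^p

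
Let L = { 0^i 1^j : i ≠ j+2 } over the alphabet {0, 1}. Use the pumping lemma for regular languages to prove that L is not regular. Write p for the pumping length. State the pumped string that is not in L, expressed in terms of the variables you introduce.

Assume L is regular; let p be its pumping constant.
Choose w = 0^p 1^{p+p!-2}. Since p ≠ (p+p!-2)+2 = p+p!, w ∈ L; and |w| ≥ p.
By the pumping lemma, w = xyz with |xy| ≤ p and y is nonempty.
Because |xy| ≤ p and w begins with p copies of 0, we have y = 0^k with 1 ≤ k ≤ p.
Since 1 ≤ k ≤ p, k divides p!; set t = 1 + p!/k. Then xy^t z has p + (p!/k)·k = p + p! copies of 0. Now the 0-count is p+p! and (1-count)+2 = (p+p!-2)+2 = p+p!, so i ≠ j+2 fails. So xy^t z = 0^{p+p!} 1^{p+p!-2} ∉ L.
This is a contradiction; hence L is not regular.

0^{p+p!} 1^{p+p!-2}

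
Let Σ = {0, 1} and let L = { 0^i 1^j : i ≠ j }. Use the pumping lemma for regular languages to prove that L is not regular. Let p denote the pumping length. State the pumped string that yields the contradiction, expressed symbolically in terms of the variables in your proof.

0^{p+p!} 1^{p+p!}

Assume L is regular; let p be its pumping constant.
Choose w = 0^p 1^{p+p!}. Since p ≠ p+p!, w ∈ L; and |w| ≥ p.
Write w = xyz as guaranteed by the lemma, with |xy| ≤ p and |y| > 0.
Because |xy| ≤ p and w begins with p copies of 0, we have y = 0^k with 1 ≤ k ≤ p.
Since 1 ≤ k ≤ p, k divides p!; set t = 1 + p!/k. Then xy^t z has p + (p!/k)·k = p + p! copies of 0. Now the 0-count equals the 1-count, so i ≠ j fails. So xy^t z = 0^{p+p!} 1^{p+p!} ∉ L.
This is a contradiction; hence L is not regular.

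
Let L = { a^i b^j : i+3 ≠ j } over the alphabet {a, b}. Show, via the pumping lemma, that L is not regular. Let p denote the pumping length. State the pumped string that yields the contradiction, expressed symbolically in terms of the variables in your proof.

a^{p+p!} b^{p+p!+3}

Assume L is regular; let p be its pumping constant.
Choose w = a^p b^{p+p!+3}. Since p ≠ (p+p!+3)-3 = p+p!, w ∈ L; and |w| ≥ p.
The pumping lemma gives a decomposition w = xyz where |xy| ≤ p and |y| ≥ 1.
Since the first p symbols of w are all a's and |xy| ≤ p, y lies entirely in the leading a-block: y = a^k for some k with 1 ≤ k ≤ p.
Since 1 ≤ k ≤ p, k divides p!; set t = 1 + p!/k. Then xy^t z has p + (p!/k)·k = p + p! copies of a. Now the a-count is p+p! and (b-count)-3 = (p+p!+3)-3 = p+p!, so i+3 ≠ j fails. So xy^t z = a^{p+p!} b^{p+p!+3} ∉ L.
This contradicts the pumping lemma, so L is not regular.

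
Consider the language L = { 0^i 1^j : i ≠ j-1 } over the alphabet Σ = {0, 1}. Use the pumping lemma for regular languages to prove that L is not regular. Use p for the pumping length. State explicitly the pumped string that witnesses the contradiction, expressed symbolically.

Assume L is regular. Let p be the pumping length given by the pumping lemma.
Choose w = 0^p 1^{p+p!+1}. Since p ≠ (p+p!+1)-1 = p+p!, w ∈ L; and |w| ≥ p.
The pumping lemma gives a decomposition w = xyz where |xy| ≤ p and y is nonempty.
Because |xy| ≤ p and w begins with p copies of 0, we have y = 0^k with 1 ≤ k ≤ p.
Since 1 ≤ k ≤ p, k divides p!; set t = 1 + p!/k. Then xy^t z has p + (p!/k)·k = p + p! copies of 0. Now the 0-count is p+p! and (1-count)-1 = (p+p!+1)-1 = p+p!, so i ≠ j-1 fails. So xy^t z = 0^{p+p!} 1^{p+p!+1} ∉ L.
This is a contradiction; hence L is not regular.

0^{p+p!} 1^{p+p!+1}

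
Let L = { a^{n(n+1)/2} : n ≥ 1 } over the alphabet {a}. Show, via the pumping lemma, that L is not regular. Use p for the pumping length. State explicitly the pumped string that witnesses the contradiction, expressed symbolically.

a^{p(p+1)/2+k}

Assume L is regular. Let p be the pumping length given by the pumping lemma.
Take w = a^{p(p+1)/2} ∈ L with |w| = p(p+1)/2 ≥ p.
Write w = xyz as guaranteed by the lemma, with |xy| ≤ p and |y| ≥ 1.
Then y = a^k for some k with 1 ≤ k ≤ p.
Pump with i = 2: xy^2z = a^{p(p+1)/2+k}. Since 1 ≤ k ≤ p, p(p+1)/2 < p(p+1)/2+k ≤ p(p+1)/2+p < (p+1)(p+2)/2, so p(p+1)/2+k is strictly between consecutive triangular numbers. So xy^2z ∉ L.
This contradicts the pumping lemma, so L is not regular.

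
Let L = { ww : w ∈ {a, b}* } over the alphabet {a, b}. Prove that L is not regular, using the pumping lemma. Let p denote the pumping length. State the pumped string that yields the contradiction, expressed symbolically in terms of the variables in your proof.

Assume L is regular; let p be its pumping constant.
Take w = a^p b^p a^p b^p = uu where u = a^pb^p; then w ∈ L and |w| = 4p ≥ p.
The pumping lemma gives a decomposition w = xyz where |xy| ≤ p and |y| ≥ 1.
The first p characters of w are a's, so xy (and hence y) consists only of a's. Write y = a^k, 1 ≤ k ≤ p.
Pump with i = 2: xy^2z = a^{p+k} b^p a^p b^p, of length 4p+k. Suppose this equals vv. The string starts with a and ends with b, so v does too; thus the boundary between the two copies of v is a b→a transition. There is exactly one such transition, at position 2p+k, so |v| = 2p+k and |vv| = 4p+2k ≠ 4p+k since k ≥ 1. So xy^2z ∉ L.
This is a contradiction; hence L is not regular.

a^{p+k} b^p a^p b^p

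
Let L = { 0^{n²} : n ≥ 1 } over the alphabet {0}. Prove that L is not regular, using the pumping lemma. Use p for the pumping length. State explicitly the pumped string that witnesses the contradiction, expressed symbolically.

0^{p²+k}

Suppose for contradiction that L is regular, and let p be the pumping length.
Take w = 0^{p²} ∈ L with |w| = p² ≥ p.
The pumping lemma gives a decomposition w = xyz where |xy| ≤ p and |y| ≥ 1.
Then y = 0^k for some k with 1 ≤ k ≤ p.
Pump with i = 2: xy^2z = 0^{p²+k}. Since 1 ≤ k ≤ p, p² < p²+k ≤ p²+p < (p+1)², so p²+k lies strictly between consecutive squares and is not a perfect square. So xy^2z ∉ L.
Contradiction. Therefore L is not regular.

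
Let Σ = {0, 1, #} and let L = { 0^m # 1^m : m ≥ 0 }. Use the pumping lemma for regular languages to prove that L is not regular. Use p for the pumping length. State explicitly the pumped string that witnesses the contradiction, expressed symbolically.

Assume L is regular; let p be its pumping constant.
Take w = 0^p # 1^p ∈ L with |w| = 2p+1 ≥ p.
The pumping lemma gives a decomposition w = xyz where |xy| ≤ p and y is nonempty.
Because |xy| ≤ p and w begins with p copies of 0, we have y = 0^k with 1 ≤ k ≤ p.
Pump with i = 2: xy^2z = 0^{p+k} # 1^p, which would require p+k = p. But k ≥ 1, so xy^2z ∉ L.
This contradicts the pumping lemma, so L is not regular.

0^{p+k} # 1^p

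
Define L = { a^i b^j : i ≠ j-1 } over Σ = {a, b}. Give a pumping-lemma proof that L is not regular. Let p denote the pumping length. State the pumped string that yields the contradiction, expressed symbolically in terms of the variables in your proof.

Assume L is regular; let p be its pumping constant.
Choose w = a^p b^{p+p!+1}. Since p ≠ (p+p!+1)-1 = p+p!, w ∈ L; and |w| ≥ p.
Write w = xyz as guaranteed by the lemma, with |xy| ≤ p and |y| > 0.
Because |xy| ≤ p and w begins with p copies of a, we have y = a^k with 1 ≤ k ≤ p.
Since 1 ≤ k ≤ p, k divides p!; set t = 1 + p!/k. Then xy^t z has p + (p!/k)·k = p + p! copies of a. Now the a-count is p+p! and (b-count)-1 = (p+p!+1)-1 = p+p!, so i ≠ j-1 fails. So xy^t z = a^{p+p!} b^{p+p!+1} ∉ L.
This is a contradiction; hence L is not regular.

a^{p+p!} b^{p+p!+1}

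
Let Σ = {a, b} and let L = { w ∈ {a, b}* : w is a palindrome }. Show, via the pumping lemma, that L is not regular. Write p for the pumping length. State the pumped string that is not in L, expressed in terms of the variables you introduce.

a^{p+k} b a^p

Toward a contradiction, assume L is regular with pumping length p.
Take w = a^p b a^p, a palindrome of length 2p+1 ≥ p.
The pumping lemma gives a decomposition w = xyz where |xy| ≤ p and |y| > 0.
Because |xy| ≤ p and w begins with p copies of a, we have y = a^k with 1 ≤ k ≤ p.
Pump with i = 2: xy^2z = a^{p+k} b a^p. Its reverse is a^p b a^{p+k}, which differs from xy^2z since k ≥ 1. So xy^2z is not a palindrome and xy^2z ∉ L.
Contradiction. Therefore L is not regular.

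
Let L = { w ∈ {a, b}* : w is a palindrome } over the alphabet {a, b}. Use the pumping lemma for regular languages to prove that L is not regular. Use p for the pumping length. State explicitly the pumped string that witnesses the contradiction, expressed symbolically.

a^{p+k} b a^p

Toward a contradiction, assume L is regular with pumping length p.
Take w = a^p b a^p, a palindrome of length 2p+1 ≥ p.
The pumping lemma gives a decomposition w = xyz where |xy| ≤ p and |y| > 0.
The first p characters of w are a's, so xy (and hence y) consists only of a's. Write y = a^k, 1 ≤ k ≤ p.
Pump with i = 2: xy^2z = a^{p+k} b a^p. Its reverse is a^p b a^{p+k}, which differs from xy^2z since k ≥ 1. So xy^2z is not a palindrome and xy^2z ∉ L.
This contradicts the pumping lemma, so L is not regular.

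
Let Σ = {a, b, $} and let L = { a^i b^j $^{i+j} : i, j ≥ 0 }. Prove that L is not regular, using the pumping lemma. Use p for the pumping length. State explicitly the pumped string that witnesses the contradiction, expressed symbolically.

Toward a contradiction, assume L is regular with pumping length p.
Take w = a^p b^p $^{2p} ∈ L (with i=j=p, i+j=2p), |w| = 4p ≥ p.
The pumping lemma gives a decomposition w = xyz where |xy| ≤ p and |y| > 0.
Because |xy| ≤ p and w begins with p copies of a, we have y = a^k with 1 ≤ k ≤ p.
Consider xy^2z = a^{p+k} b^p $^{2p}. Now the a- and b-counts sum to 2p+k, but the $-count is 2p ≠ 2p+k. So xy^2z ∉ L.
This is a contradiction; hence L is not regular.

a^{p+k} b^p $^{2p}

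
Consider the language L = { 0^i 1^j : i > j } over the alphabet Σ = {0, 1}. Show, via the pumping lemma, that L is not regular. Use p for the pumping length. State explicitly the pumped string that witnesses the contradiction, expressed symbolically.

0^{p+1-k} 1^p

Suppose for contradiction that L is regular, and let p be the pumping length.
Choose w = 0^{p+1} 1^p ∈ L, with |w| = 2p+1 ≥ p.
By the pumping lemma, w = xyz with |xy| ≤ p and y is nonempty.
The first p characters of w are 0's, so xy (and hence y) consists only of 0's. Write y = 0^k, 1 ≤ k ≤ p.
Consider xy^0z = xz = 0^{p+1-k} 1^p. Since k ≥ 1, the 0-count p+1-k is at most p, so i > j fails; thus xz ∉ L.
This contradicts the pumping lemma, so L is not regular.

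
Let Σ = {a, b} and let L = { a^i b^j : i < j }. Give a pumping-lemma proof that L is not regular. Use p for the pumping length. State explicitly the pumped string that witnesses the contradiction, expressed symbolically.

Suppose for contradiction that L is regular, and let p be the pumping length.
Choose w = a^p b^{p+1} ∈ L, with |w| = 2p+1 ≥ p.
Write w = xyz as guaranteed by the lemma, with |xy| ≤ p and y is nonempty.
Since the first p symbols of w are all a's and |xy| ≤ p, y lies entirely in the leading a-block: y = a^k for some k with 1 ≤ k ≤ p.
Consider xy^2z = a^{p+k} b^{p+1}. Since k ≥ 1, the a-count p+k is at least p+1, so i < j fails; thus xy^2z ∉ L.
Contradiction. Therefore L is not regular.

a^{p+k} b^{p+1}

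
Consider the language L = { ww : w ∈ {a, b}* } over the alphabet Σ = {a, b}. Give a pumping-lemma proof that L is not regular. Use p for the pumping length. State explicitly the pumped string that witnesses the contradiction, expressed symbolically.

Assume L is regular. Let p be the pumping length given by the pumping lemma.
Take w = a^p b^p a^p b^p = uu where u = a^pb^p; then w ∈ L and |w| = 4p ≥ p.
Write w = xyz as guaranteed by the lemma, with |xy| ≤ p and |y| > 0.
Since the first p symbols of w are all a's and |xy| ≤ p, y lies entirely in the leading a-block: y = a^k for some k with 1 ≤ k ≤ p.
Pump with i = 2: xy^2z = a^{p+k} b^p a^p b^p, of length 4p+k. Suppose this equals vv. The string starts with a and ends with b, so v does too; thus the boundary between the two copies of v is a b→a transition. There is exactly one such transition, at position 2p+k, so |v| = 2p+k and |vv| = 4p+2k ≠ 4p+k since k ≥ 1. So xy^2z ∉ L.
This contradicts the pumping lemma, so L is not regular.

a^{p+k} b^p a^p b^p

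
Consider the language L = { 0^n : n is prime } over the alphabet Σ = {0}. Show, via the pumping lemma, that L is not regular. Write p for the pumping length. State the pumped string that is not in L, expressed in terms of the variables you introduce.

Assume L is regular. Let p be the pumping length given by the pumping lemma.
Let q be a prime with q ≥ p+2 (infinitely many primes exist), and take w = 0^q ∈ L with |w| = q ≥ p.
By the pumping lemma, w = xyz with |xy| ≤ p and y is nonempty.
Then y = 0^k for some k with 1 ≤ k ≤ p.
Since 1 ≤ k ≤ p, |xz| = q-k. Pump with i = q+1: |xy^{q+1}z| = (q-k)+(q+1)k = q+qk = q(1+k), which is composite (both factors ≥ 2). So xy^{q+1}z = 0^{q(1+k)} ∉ L.
This contradicts the pumping lemma, so L is not regular.

0^{q(1+k)}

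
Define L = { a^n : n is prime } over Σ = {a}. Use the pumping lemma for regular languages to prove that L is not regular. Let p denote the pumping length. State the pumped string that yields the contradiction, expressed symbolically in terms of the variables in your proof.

a^{q(1+k)}

Suppose for contradiction that L is regular, and let p be the pumping length.
Let q be a prime with q ≥ p+2 (infinitely many primes exist), and take w = a^q ∈ L with |w| = q ≥ p.
The pumping lemma gives a decomposition w = xyz where |xy| ≤ p and |y| ≥ 1.
Then y = a^k for some k with 1 ≤ k ≤ p.
Since 1 ≤ k ≤ p, |xz| = q-k. Pump with i = q+1: |xy^{q+1}z| = (q-k)+(q+1)k = q+qk = q(1+k), which is composite (both factors ≥ 2). So xy^{q+1}z = a^{q(1+k)} ∉ L.
This contradicts the pumping lemma, so L is not regular.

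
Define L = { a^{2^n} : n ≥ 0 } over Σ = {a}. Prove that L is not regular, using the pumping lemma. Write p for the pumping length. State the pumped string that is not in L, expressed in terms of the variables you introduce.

Toward a contradiction, assume L is regular with pumping length p.
Take w = a^{2^p} ∈ L with |w| = 2^p ≥ p.
Write w = xyz as guaranteed by the lemma, with |xy| ≤ p and y is nonempty.
Then y = a^k for some k with 1 ≤ k ≤ p.
Pump with i = 2: xy^2z = a^{2^p+k}. Since 1 ≤ k ≤ p < 2^p, we have 2^p < 2^p+k < 2^{p+1}, so 2^p+k is not a power of 2. So xy^2z ∉ L.
This is a contradiction; hence L is not regular.

a^{2^p+k}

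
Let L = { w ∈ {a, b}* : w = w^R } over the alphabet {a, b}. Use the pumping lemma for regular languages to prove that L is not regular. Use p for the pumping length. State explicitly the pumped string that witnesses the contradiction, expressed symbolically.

a^{p+k} b a^p

Assume L is regular. Let p be the pumping length given by the pumping lemma.
Take w = a^p b a^p, a palindrome of length 2p+1 ≥ p.
Write w = xyz as guaranteed by the lemma, with |xy| ≤ p and |y| ≥ 1.
Since the first p symbols of w are all a's and |xy| ≤ p, y lies entirely in the leading a-block: y = a^k for some k with 1 ≤ k ≤ p.
Pump with i = 2: xy^2z = a^{p+k} b a^p. Its reverse is a^p b a^{p+k}, which differs from xy^2z since k ≥ 1. So xy^2z is not a palindrome and xy^2z ∉ L.
Contradiction. Therefore L is not regular.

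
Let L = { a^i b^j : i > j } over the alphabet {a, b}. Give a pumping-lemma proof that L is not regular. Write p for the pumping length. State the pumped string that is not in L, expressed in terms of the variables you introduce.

Suppose for contradiction that L is regular, and let p be the pumping length.
Choose w = a^{p+1} b^p ∈ L, with |w| = 2p+1 ≥ p.
By the pumping lemma, w = xyz with |xy| ≤ p and y is nonempty.
The first p characters of w are a's, so xy (and hence y) consists only of a's. Write y = a^k, 1 ≤ k ≤ p.
Consider xy^0z = xz = a^{p+1-k} b^p. Since k ≥ 1, the a-count p+1-k is at most p, so i > j fails; thus xz ∉ L.
Contradiction. Therefore L is not regular.

a^{p+1-k} b^p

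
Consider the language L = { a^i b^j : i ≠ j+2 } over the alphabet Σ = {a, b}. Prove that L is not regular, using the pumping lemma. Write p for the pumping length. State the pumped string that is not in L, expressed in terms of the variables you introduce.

Suppose for contradiction that L is regular, and let p be the pumping length.
Choose w = a^p b^{p+p!-2}. Since p ≠ (p+p!-2)+2 = p+p!, w ∈ L; and |w| ≥ p.
Write w = xyz as guaranteed by the lemma, with |xy| ≤ p and y is nonempty.
The first p characters of w are a's, so xy (and hence y) consists only of a's. Write y = a^k, 1 ≤ k ≤ p.
Since 1 ≤ k ≤ p, k divides p!; set t = 1 + p!/k. Then xy^t z has p + (p!/k)·k = p + p! copies of a. Now the a-count is p+p! and (b-count)+2 = (p+p!-2)+2 = p+p!, so i ≠ j+2 fails. So xy^t z = a^{p+p!} b^{p+p!-2} ∉ L.
Contradiction. Therefore L is not regular.

a^{p+p!} b^{p+p!-2}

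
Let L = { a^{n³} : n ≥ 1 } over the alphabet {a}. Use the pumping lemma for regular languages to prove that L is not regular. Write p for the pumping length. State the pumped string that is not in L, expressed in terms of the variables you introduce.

Toward a contradiction, assume L is regular with pumping length p.
Take w = a^{p³} ∈ L with |w| = p³ ≥ p.
Write w = xyz as guaranteed by the lemma, with |xy| ≤ p and |y| ≥ 1.
Then y = a^k for some k with 1 ≤ k ≤ p.
Pump with i = 2: xy^2z = a^{p³+k}. Since 1 ≤ k ≤ p, p³ < p³+k ≤ p³+p < p³+3p²+3p+1 = (p+1)³, so p³+k is not a perfect cube. So xy^2z ∉ L.
This is a contradiction; hence L is not regular.

a^{p³+k}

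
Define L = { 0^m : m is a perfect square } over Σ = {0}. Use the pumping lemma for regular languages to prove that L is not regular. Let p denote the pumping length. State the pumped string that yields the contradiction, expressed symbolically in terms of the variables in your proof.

Assume L is regular. Let p be the pumping length given by the pumping lemma.
Take w = 0^{p²} ∈ L with |w| = p² ≥ p.
Write w = xyz as guaranteed by the lemma, with |xy| ≤ p and |y| > 0.
Then y = 0^k for some k with 1 ≤ k ≤ p.
Pump with i = 2: xy^2z = 0^{p²+k}. Since 1 ≤ k ≤ p, p² < p²+k ≤ p²+p < (p+1)², so p²+k lies strictly between consecutive squares and is not a perfect square. So xy^2z ∉ L.
This contradicts the pumping lemma, so L is not regular.

0^{p²+k}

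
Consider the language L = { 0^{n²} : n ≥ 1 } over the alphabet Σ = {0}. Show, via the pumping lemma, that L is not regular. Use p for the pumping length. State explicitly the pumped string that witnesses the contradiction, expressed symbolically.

Suppose for contradiction that L is regular, and let p be the pumping length.
Take w = 0^{p²} ∈ L with |w| = p² ≥ p.
The pumping lemma gives a decomposition w = xyz where |xy| ≤ p and |y| > 0.
Then y = 0^k for some k with 1 ≤ k ≤ p.
Pump with i = 2: xy^2z = 0^{p²+k}. Since 1 ≤ k ≤ p, p² < p²+k ≤ p²+p < (p+1)², so p²+k lies strictly between consecutive squares and is not a perfect square. So xy^2z ∉ L.
This contradicts the pumping lemma, so L is not regular.

0^{p²+k}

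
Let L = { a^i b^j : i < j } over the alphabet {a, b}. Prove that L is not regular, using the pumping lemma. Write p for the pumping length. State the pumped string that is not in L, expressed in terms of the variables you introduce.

a^{p+k} b^{p+1}

Assume L is regular; let p be its pumping constant.
Choose w = a^p b^{p+1} ∈ L, with |w| = 2p+1 ≥ p.
By the pumping lemma, w = xyz with |xy| ≤ p and y is nonempty.
Because |xy| ≤ p and w begins with p copies of a, we have y = a^k with 1 ≤ k ≤ p.
Consider xy^2z = a^{p+k} b^{p+1}. Since k ≥ 1, the a-count p+k is at least p+1, so i < j fails; thus xy^2z ∉ L.
This is a contradiction; hence L is not regular.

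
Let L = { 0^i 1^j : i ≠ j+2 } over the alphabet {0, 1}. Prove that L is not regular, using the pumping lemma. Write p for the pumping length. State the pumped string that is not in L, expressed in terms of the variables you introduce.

0^{p+p!} 1^{p+p!-2}

Assume L is regular; let p be its pumping constant.
Choose w = 0^p 1^{p+p!-2}. Since p ≠ (p+p!-2)+2 = p+p!, w ∈ L; and |w| ≥ p.
By the pumping lemma, w = xyz with |xy| ≤ p and |y| ≥ 1.
Because |xy| ≤ p and w begins with p copies of 0, we have y = 0^k with 1 ≤ k ≤ p.
Since 1 ≤ k ≤ p, k divides p!; set t = 1 + p!/k. Then xy^t z has p + (p!/k)·k = p + p! copies of 0. Now the 0-count is p+p! and (1-count)+2 = (p+p!-2)+2 = p+p!, so i ≠ j+2 fails. So xy^t z = 0^{p+p!} 1^{p+p!-2} ∉ L.
Contradiction. Therefore L is not regular.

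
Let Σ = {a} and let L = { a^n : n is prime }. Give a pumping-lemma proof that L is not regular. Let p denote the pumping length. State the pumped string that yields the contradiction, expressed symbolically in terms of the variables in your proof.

Suppose for contradiction that L is regular, and let p be the pumping length.
Let q be a prime with q ≥ p+2 (infinitely many primes exist), and take w = a^q ∈ L with |w| = q ≥ p.
Write w = xyz as guaranteed by the lemma, with |xy| ≤ p and y is nonempty.
Then y = a^k for some k with 1 ≤ k ≤ p.
Since 1 ≤ k ≤ p, |xz| = q-k. Pump with i = q+1: |xy^{q+1}z| = (q-k)+(q+1)k = q+qk = q(1+k), which is composite (both factors ≥ 2). So xy^{q+1}z = a^{q(1+k)} ∉ L.
Contradiction. Therefore L is not regular.

a^{q(1+k)}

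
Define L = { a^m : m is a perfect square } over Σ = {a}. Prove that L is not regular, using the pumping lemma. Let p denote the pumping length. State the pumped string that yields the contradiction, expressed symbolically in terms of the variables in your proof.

a^{p²+k}

Suppose for contradiction that L is regular, and let p be the pumping length.
Take w = a^{p²} ∈ L with |w| = p² ≥ p.
By the pumping lemma, w = xyz with |xy| ≤ p and y is nonempty.
Then y = a^k for some k with 1 ≤ k ≤ p.
Pump with i = 2: xy^2z = a^{p²+k}. Since 1 ≤ k ≤ p, p² < p²+k ≤ p²+p < (p+1)², so p²+k lies strictly between consecutive squares and is not a perfect square. So xy^2z ∉ L.
Contradiction. Therefore L is not regular.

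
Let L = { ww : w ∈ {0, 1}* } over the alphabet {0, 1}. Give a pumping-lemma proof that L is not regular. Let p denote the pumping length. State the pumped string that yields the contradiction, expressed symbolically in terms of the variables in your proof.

Assume L is regular. Let p be the pumping length given by the pumping lemma.
Take w = 0^p 1^p 0^p 1^p = uu where u = 0^p1^p; then w ∈ L and |w| = 4p ≥ p.
By the pumping lemma, w = xyz with |xy| ≤ p and y is nonempty.
Because |xy| ≤ p and w begins with p copies of 0, we have y = 0^k with 1 ≤ k ≤ p.
Pump with i = 2: xy^2z = 0^{p+k} 1^p 0^p 1^p, of length 4p+k. Suppose this equals vv. The string starts with 0 and ends with 1, so v does too; thus the boundary between the two copies of v is a 1→0 transition. There is exactly one such transition, at position 2p+k, so |v| = 2p+k and |vv| = 4p+2k ≠ 4p+k since k ≥ 1. So xy^2z ∉ L.
Contradiction. Therefore L is not regular.

0^{p+k} 1^p 0^p 1^p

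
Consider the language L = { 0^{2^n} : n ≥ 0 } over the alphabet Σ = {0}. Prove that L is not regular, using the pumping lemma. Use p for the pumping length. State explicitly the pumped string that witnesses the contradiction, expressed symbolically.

Toward a contradiction, assume L is regular with pumping length p.
Take w = 0^{2^p} ∈ L with |w| = 2^p ≥ p.
By the pumping lemma, w = xyz with |xy| ≤ p and |y| ≥ 1.
Then y = 0^k for some k with 1 ≤ k ≤ p.
Pump with i = 2: xy^2z = 0^{2^p+k}. Since 1 ≤ k ≤ p < 2^p, we have 2^p < 2^p+k < 2^{p+1}, so 2^p+k is not a power of 2. So xy^2z ∉ L.
This is a contradiction; hence L is not regular.

0^{2^p+k}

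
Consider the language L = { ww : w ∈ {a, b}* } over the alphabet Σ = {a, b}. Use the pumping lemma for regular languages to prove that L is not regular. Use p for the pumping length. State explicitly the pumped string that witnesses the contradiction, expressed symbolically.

Assume L is regular. Let p be the pumping length given by the pumping lemma.
Take w = a^p b^p a^p b^p = uu where u = a^pb^p; then w ∈ L and |w| = 4p ≥ p.
Write w = xyz as guaranteed by the lemma, with |xy| ≤ p and |y| ≥ 1.
Since the first p symbols of w are all a's and |xy| ≤ p, y lies entirely in the leading a-block: y = a^k for some k with 1 ≤ k ≤ p.
Pump with i = 2: xy^2z = a^{p+k} b^p a^p b^p, of length 4p+k. Suppose this equals vv. The string starts with a and ends with b, so v does too; thus the boundary between the two copies of v is a b→a transition. There is exactly one such transition, at position 2p+k, so |v| = 2p+k and |vv| = 4p+2k ≠ 4p+k since k ≥ 1. So xy^2z ∉ L.
Contradiction. Therefore L is not regular.

a^{p+k} b^p a^p b^p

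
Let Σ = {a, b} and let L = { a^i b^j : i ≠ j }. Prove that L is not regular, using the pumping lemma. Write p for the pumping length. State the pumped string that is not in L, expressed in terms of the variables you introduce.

Toward a contradiction, assume L is regular with pumping length p.
Choose w = a^p b^{p+p!}. Since p ≠ p+p!, w ∈ L; and |w| ≥ p.
The pumping lemma gives a decomposition w = xyz where |xy| ≤ p and y is nonempty.
Since the first p symbols of w are all a's and |xy| ≤ p, y lies entirely in the leading a-block: y = a^k for some k with 1 ≤ k ≤ p.
Since 1 ≤ k ≤ p, k divides p!; set t = 1 + p!/k. Then xy^t z has p + (p!/k)·k = p + p! copies of a. Now the a-count equals the b-count, so i ≠ j fails. So xy^t z = a^{p+p!} b^{p+p!} ∉ L.
This contradicts the pumping lemma, so L is not regular.

a^{p+p!} b^{p+p!}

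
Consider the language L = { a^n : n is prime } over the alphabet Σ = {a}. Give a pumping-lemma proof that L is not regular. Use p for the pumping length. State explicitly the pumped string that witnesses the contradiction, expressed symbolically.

a^{q(1+k)}

Suppose for contradiction that L is regular, and let p be the pumping length.
Let q be a prime with q ≥ p+2 (infinitely many primes exist), and take w = a^q ∈ L with |w| = q ≥ p.
Write w = xyz as guaranteed by the lemma, with |xy| ≤ p and |y| > 0.
Then y = a^k for some k with 1 ≤ k ≤ p.
Since 1 ≤ k ≤ p, |xz| = q-k. Pump with i = q+1: |xy^{q+1}z| = (q-k)+(q+1)k = q+qk = q(1+k), which is composite (both factors ≥ 2). So xy^{q+1}z = a^{q(1+k)} ∉ L.
This is a contradiction; hence L is not regular.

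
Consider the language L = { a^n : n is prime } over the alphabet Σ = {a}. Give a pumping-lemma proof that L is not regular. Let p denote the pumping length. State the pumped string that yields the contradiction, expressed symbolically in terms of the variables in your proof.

Suppose for contradiction that L is regular, and let p be the pumping length.
Let q be a prime with q ≥ p+2 (infinitely many primes exist), and take w = a^q ∈ L with |w| = q ≥ p.
By the pumping lemma, w = xyz with |xy| ≤ p and y is nonempty.
Then y = a^k for some k with 1 ≤ k ≤ p.
Since 1 ≤ k ≤ p, |xz| = q-k. Pump with i = q+1: |xy^{q+1}z| = (q-k)+(q+1)k = q+qk = q(1+k), which is composite (both factors ≥ 2). So xy^{q+1}z = a^{q(1+k)} ∉ L.
This is a contradiction; hence L is not regular.

a^{q(1+k)}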